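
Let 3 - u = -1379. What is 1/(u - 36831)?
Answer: -1/35449 ≈ -2.8210e-5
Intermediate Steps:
u = 1382 (u = 3 - 1*(-1379) = 3 + 1379 = 1382)
1/(u - 36831) = 1/(1382 - 36831) = 1/(-35449) = -1/35449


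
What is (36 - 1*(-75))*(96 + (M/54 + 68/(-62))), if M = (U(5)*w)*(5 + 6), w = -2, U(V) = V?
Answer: 2875973/279 ≈ 10308.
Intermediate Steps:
M = -110 (M = (5*(-2))*(5 + 6) = -10*11 = -110)
(36 - 1*(-75))*(96 + (M/54 + 68/(-62))) = (36 - 1*(-75))*(96 + (-110/54 + 68/(-62))) = (36 + 75)*(96 + (-110*1/54 + 68*(-1/62))) = 111*(96 + (-55/27 - 34/31)) = 111*(96 - 2623/837) = 111*(77729/837) = 2875973/279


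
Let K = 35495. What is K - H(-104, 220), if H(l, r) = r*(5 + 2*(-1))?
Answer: 34835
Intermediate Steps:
H(l, r) = 3*r (H(l, r) = r*(5 - 2) = r*3 = 3*r)
K - H(-104, 220) = 35495 - 3*220 = 35495 - 1*660 = 35495 - 660 = 34835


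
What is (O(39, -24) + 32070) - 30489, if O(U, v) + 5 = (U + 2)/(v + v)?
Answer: 75607/48 ≈ 1575.1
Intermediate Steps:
O(U, v) = -5 + (2 + U)/(2*v) (O(U, v) = -5 + (U + 2)/(v + v) = -5 + (2 + U)/((2*v)) = -5 + (2 + U)*(1/(2*v)) = -5 + (2 + U)/(2*v))
(O(39, -24) + 32070) - 30489 = ((1/2)*(2 + 39 - 10*(-24))/(-24) + 32070) - 30489 = ((1/2)*(-1/24)*(2 + 39 + 240) + 32070) - 30489 = ((1/2)*(-1/24)*281 + 32070) - 30489 = (-281/48 + 32070) - 30489 = 1539079/48 - 30489 = 75607/48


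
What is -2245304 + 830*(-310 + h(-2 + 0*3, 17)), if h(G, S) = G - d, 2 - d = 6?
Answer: -2500944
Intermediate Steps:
d = -4 (d = 2 - 1*6 = 2 - 6 = -4)
h(G, S) = 4 + G (h(G, S) = G - 1*(-4) = G + 4 = 4 + G)
-2245304 + 830*(-310 + h(-2 + 0*3, 17)) = -2245304 + 830*(-310 + (4 + (-2 + 0*3))) = -2245304 + 830*(-310 + (4 + (-2 + 0))) = -2245304 + 830*(-310 + (4 - 2)) = -2245304 + 830*(-310 + 2) = -2245304 + 830*(-308) = -2245304 - 255640 = -2500944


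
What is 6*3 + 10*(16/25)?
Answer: 122/5 ≈ 24.400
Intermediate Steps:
6*3 + 10*(16/25) = 18 + 10*(16*(1/25)) = 18 + 10*(16/25) = 18 + 32/5 = 122/5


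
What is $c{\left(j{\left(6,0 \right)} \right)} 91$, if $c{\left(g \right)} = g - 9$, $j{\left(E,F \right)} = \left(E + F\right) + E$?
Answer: $273$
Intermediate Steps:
$j{\left(E,F \right)} = F + 2 E$
$c{\left(g \right)} = -9 + g$
$c{\left(j{\left(6,0 \right)} \right)} 91 = \left(-9 + \left(0 + 2 \cdot 6\right)\right) 91 = \left(-9 + \left(0 + 12\right)\right) 91 = \left(-9 + 12\right) 91 = 3 \cdot 91 = 273$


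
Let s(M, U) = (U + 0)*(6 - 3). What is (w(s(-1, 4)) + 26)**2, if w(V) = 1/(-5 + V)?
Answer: 33489/49 ≈ 683.45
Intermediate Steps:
s(M, U) = 3*U (s(M, U) = U*3 = 3*U)
(w(s(-1, 4)) + 26)**2 = (1/(-5 + 3*4) + 26)**2 = (1/(-5 + 12) + 26)**2 = (1/7 + 26)**2 = (183/7)**2 = 33489/49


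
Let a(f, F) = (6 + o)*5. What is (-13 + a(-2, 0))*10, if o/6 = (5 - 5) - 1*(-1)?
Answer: 470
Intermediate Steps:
o = 6 (o = 6*((5 - 5) - 1*(-1)) = 6*(0 + 1) = 6*1 = 6)
a(f, F) = 60 (a(f, F) = (6 + 6)*5 = 12*5 = 60)
(-13 + a(-2, 0))*10 = (-13 + 60)*10 = 47*10 = 470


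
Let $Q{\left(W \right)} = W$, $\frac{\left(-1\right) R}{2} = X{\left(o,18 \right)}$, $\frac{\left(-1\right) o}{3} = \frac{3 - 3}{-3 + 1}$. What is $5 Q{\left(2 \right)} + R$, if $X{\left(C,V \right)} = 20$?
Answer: $-30$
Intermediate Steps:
$o = 0$ ($o = - 3 \frac{3 - 3}{-3 + 1} = - 3 \frac{3 - 3}{-2} = - 3 \cdot 0 \left(- \frac{1}{2}\right) = \left(-3\right) 0 = 0$)
$R = -40$ ($R = \left(-2\right) 20 = -40$)
$5 Q{\left(2 \right)} + R = 5 \cdot 2 - 40 = 10 - 40 = -30$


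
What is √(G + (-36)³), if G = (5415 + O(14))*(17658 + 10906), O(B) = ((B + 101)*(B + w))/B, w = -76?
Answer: 4*√428995511/7 ≈ 11836.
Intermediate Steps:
O(B) = (-76 + B)*(101 + B)/B (O(B) = ((B + 101)*(B - 76))/B = ((101 + B)*(-76 + B))/B = ((-76 + B)*(101 + B))/B = (-76 + B)*(101 + B)/B)
G = 980887760/7 (G = (5415 + (25 + 14 - 7676/14))*(17658 + 10906) = (5415 + (25 + 14 - 7676*1/14))*28564 = (5415 + (25 + 14 - 3838/7))*28564 = (5415 - 3565/7)*28564 = (34340/7)*28564 = 980887760/7 ≈ 1.4013e+8)
√(G + (-36)³) = √(980887760/7 + (-36)³) = √(980887760/7 - 46656) = √(980561168/7) = 4*√428995511/7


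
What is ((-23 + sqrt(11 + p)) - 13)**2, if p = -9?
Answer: (36 - sqrt(2))**2 ≈ 1196.2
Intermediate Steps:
((-23 + sqrt(11 + p)) - 13)**2 = ((-23 + sqrt(11 - 9)) - 13)**2 = ((-23 + sqrt(2)) - 13)**2 = (-36 + sqrt(2))**2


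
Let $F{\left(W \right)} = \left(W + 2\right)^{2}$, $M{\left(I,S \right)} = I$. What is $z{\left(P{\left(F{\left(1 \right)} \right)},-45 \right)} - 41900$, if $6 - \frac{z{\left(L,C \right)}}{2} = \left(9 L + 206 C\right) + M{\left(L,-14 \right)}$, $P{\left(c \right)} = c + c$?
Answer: $-23708$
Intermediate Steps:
$F{\left(W \right)} = \left(2 + W\right)^{2}$
$P{\left(c \right)} = 2 c$
$z{\left(L,C \right)} = 12 - 412 C - 20 L$ ($z{\left(L,C \right)} = 12 - 2 \left(\left(9 L + 206 C\right) + L\right) = 12 - 2 \left(10 L + 206 C\right) = 12 - \left(20 L + 412 C\right) = 12 - 412 C - 20 L$)
$z{\left(P{\left(F{\left(1 \right)} \right)},-45 \right)} - 41900 = \left(12 - -18540 - 20 \cdot 2 \left(2 + 1\right)^{2}\right) - 41900 = \left(12 + 18540 - 20 \cdot 2 \cdot 3^{2}\right) - 41900 = \left(12 + 18540 - 20 \cdot 2 \cdot 9\right) - 41900 = \left(12 + 18540 - 360\right) - 41900 = 18192 - 41900 = -23708$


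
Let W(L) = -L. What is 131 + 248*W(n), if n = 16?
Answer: -3837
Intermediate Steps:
131 + 248*W(n) = 131 + 248*(-1*16) = 131 + 248*(-16) = 131 - 3968 = -3837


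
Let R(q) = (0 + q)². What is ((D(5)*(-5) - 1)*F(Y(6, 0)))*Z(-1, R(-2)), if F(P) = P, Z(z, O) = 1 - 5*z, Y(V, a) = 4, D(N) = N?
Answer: -624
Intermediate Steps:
R(q) = q²
((D(5)*(-5) - 1)*F(Y(6, 0)))*Z(-1, R(-2)) = ((5*(-5) - 1)*4)*(1 - 5*(-1)) = ((-25 - 1)*4)*(1 + 5) = -26*4*6 = -104*6 = -624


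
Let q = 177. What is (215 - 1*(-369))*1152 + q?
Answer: 672945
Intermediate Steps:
(215 - 1*(-369))*1152 + q = (215 - 1*(-369))*1152 + 177 = (215 + 369)*1152 + 177 = 584*1152 + 177 = 672768 + 177 = 672945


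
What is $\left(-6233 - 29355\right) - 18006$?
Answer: $-53594$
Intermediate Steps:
$\left(-6233 - 29355\right) - 18006 = -35588 - 18006 = -53594$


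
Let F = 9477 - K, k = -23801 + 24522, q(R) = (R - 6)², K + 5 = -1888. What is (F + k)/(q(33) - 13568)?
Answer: -12091/12839 ≈ -0.94174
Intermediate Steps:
K = -1893 (K = -5 - 1888 = -1893)
q(R) = (-6 + R)²
k = 721
F = 11370 (F = 9477 - 1*(-1893) = 9477 + 1893 = 11370)
(F + k)/(q(33) - 13568) = (11370 + 721)/((-6 + 33)² - 13568) = 12091/(27² - 13568) = 12091/(729 - 13568) = 12091/(-12839) = 12091*(-1/12839) = -12091/12839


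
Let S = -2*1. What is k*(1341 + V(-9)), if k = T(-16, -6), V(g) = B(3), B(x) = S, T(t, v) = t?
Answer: -21424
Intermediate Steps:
S = -2
B(x) = -2
V(g) = -2
k = -16
k*(1341 + V(-9)) = -16*(1341 - 2) = -16*1339 = -21424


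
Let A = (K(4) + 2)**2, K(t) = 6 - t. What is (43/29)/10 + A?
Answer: 4683/290 ≈ 16.148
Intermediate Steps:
A = 16 (A = ((6 - 1*4) + 2)**2 = ((6 - 4) + 2)**2 = (2 + 2)**2 = 4**2 = 16)
(43/29)/10 + A = (43/29)/10 + 16 = (43*(1/29))*(1/10) + 16 = (43/29)*(1/10) + 16 = 43/290 + 16 = 4683/290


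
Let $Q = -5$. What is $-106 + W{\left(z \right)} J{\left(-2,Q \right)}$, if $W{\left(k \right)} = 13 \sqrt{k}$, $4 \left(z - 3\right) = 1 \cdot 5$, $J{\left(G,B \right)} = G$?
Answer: $-106 - 13 \sqrt{17} \approx -159.6$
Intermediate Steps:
$z = \frac{17}{4}$ ($z = 3 + \frac{1 \cdot 5}{4} = 3 + \frac{1}{4} \cdot 5 = 3 + \frac{5}{4} = \frac{17}{4} \approx 4.25$)
$-106 + W{\left(z \right)} J{\left(-2,Q \right)} = -106 + 13 \sqrt{\frac{17}{4}} \left(-2\right) = -106 + 13 \frac{\sqrt{17}}{2} \left(-2\right) = -106 + \frac{13 \sqrt{17}}{2} \left(-2\right) = -106 - 13 \sqrt{17}$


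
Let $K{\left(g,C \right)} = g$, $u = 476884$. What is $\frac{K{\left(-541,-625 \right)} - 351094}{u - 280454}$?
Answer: $- \frac{70327}{39286} \approx -1.7901$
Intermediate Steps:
$\frac{K{\left(-541,-625 \right)} - 351094}{u - 280454} = \frac{-541 - 351094}{476884 - 280454} = - \frac{351635}{196430} = \left(-351635\right) \frac{1}{196430} = - \frac{70327}{39286}$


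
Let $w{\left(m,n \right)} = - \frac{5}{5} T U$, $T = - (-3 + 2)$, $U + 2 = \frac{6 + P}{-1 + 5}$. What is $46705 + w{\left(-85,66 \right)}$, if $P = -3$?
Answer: $\frac{186825}{4} \approx 46706.0$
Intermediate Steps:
$U = - \frac{5}{4}$ ($U = -2 + \frac{6 - 3}{-1 + 5} = -2 + \frac{3}{4} = - \frac{5}{4} \approx -1.25$)
$T = 1$ ($T = \left(-1\right) \left(-1\right) = 1$)
$w{\left(m,n \right)} = \frac{5}{4}$ ($w{\left(m,n \right)} = - \frac{5}{5} \cdot 1 \left(- \frac{5}{4}\right) = \left(-5\right) \frac{1}{5} \cdot 1 \left(- \frac{5}{4}\right) = \left(-1\right) 1 \left(- \frac{5}{4}\right) = \left(-1\right) \left(- \frac{5}{4}\right) = \frac{5}{4}$)
$46705 + w{\left(-85,66 \right)} = 46705 + \frac{5}{4} = \frac{186825}{4}$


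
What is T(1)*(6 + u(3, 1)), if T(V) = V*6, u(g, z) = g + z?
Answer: 60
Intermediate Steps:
T(V) = 6*V
T(1)*(6 + u(3, 1)) = (6*1)*(6 + (3 + 1)) = 6*(6 + 4) = 6*10 = 60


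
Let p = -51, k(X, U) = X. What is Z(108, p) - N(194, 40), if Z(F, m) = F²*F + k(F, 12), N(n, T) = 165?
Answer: 1259655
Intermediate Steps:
Z(F, m) = F + F³ (Z(F, m) = F²*F + F = F³ + F = F + F³)
Z(108, p) - N(194, 40) = (108 + 108³) - 1*165 = (108 + 1259712) - 165 = 1259820 - 165 = 1259655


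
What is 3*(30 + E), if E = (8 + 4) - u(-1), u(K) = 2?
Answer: 120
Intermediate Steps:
E = 10 (E = (8 + 4) - 1*2 = 12 - 2 = 10)
3*(30 + E) = 3*(30 + 10) = 3*40 = 120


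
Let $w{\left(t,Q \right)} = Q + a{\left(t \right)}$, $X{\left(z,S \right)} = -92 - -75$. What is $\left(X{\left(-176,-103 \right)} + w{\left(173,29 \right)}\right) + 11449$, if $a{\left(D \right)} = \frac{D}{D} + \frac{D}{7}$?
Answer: $\frac{80407}{7} \approx 11487.0$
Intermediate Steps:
$X{\left(z,S \right)} = -17$ ($X{\left(z,S \right)} = -92 + 75 = -17$)
$a{\left(D \right)} = 1 + \frac{D}{7}$ ($a{\left(D \right)} = 1 + D \frac{1}{7} = 1 + \frac{D}{7}$)
$w{\left(t,Q \right)} = 1 + Q + \frac{t}{7}$ ($w{\left(t,Q \right)} = Q + \left(1 + \frac{t}{7}\right) = 1 + Q + \frac{t}{7}$)
$\left(X{\left(-176,-103 \right)} + w{\left(173,29 \right)}\right) + 11449 = \left(-17 + \left(1 + 29 + \frac{1}{7} \cdot 173\right)\right) + 11449 = \left(-17 + \left(1 + 29 + \frac{173}{7}\right)\right) + 11449 = \left(-17 + \frac{383}{7}\right) + 11449 = \frac{264}{7} + 11449 = \frac{80407}{7}$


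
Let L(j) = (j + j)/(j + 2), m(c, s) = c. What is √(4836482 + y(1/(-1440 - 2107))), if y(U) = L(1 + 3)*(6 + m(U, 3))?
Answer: √547640023605126/10641 ≈ 2199.2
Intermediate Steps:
L(j) = 2*j/(2 + j) (L(j) = (2*j)/(2 + j) = 2*j/(2 + j))
y(U) = 8 + 4*U/3 (y(U) = (2*(1 + 3)/(2 + (1 + 3)))*(6 + U) = (2*4/(2 + 4))*(6 + U) = (2*4/6)*(6 + U) = (2*4*(⅙))*(6 + U) = 4*(6 + U)/3 = 8 + 4*U/3)
√(4836482 + y(1/(-1440 - 2107))) = √(4836482 + (8 + 4/(3*(-1440 - 2107)))) = √(4836482 + (8 + (4/3)/(-3547))) = √(4836482 + (8 + (4/3)*(-1/3547))) = √(4836482 + (8 - 4/10641)) = √(4836482 + 85124/10641) = √(51465090086/10641) = √547640023605126/10641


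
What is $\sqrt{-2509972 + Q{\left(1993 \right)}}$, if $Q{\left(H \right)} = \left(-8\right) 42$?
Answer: $2 i \sqrt{627577} \approx 1584.4 i$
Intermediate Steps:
$Q{\left(H \right)} = -336$
$\sqrt{-2509972 + Q{\left(1993 \right)}} = \sqrt{-2509972 - 336} = \sqrt{-2510308} = 2 i \sqrt{627577}$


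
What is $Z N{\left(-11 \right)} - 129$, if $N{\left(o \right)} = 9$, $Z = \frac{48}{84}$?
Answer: $- \frac{867}{7} \approx -123.86$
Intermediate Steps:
$Z = \frac{4}{7}$ ($Z = 48 \cdot \frac{1}{84} = \frac{4}{7} \approx 0.57143$)
$Z N{\left(-11 \right)} - 129 = \frac{4}{7} \cdot 9 - 129 = \frac{36}{7} - 129 = - \frac{867}{7}$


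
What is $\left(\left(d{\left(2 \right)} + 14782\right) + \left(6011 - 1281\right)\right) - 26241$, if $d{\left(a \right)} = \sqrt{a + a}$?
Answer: $-6727$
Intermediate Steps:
$d{\left(a \right)} = \sqrt{2} \sqrt{a}$ ($d{\left(a \right)} = \sqrt{2 a} = \sqrt{2} \sqrt{a}$)
$\left(\left(d{\left(2 \right)} + 14782\right) + \left(6011 - 1281\right)\right) - 26241 = \left(\left(\sqrt{2} \sqrt{2} + 14782\right) + \left(6011 - 1281\right)\right) - 26241 = \left(\left(2 + 14782\right) + \left(6011 - 1281\right)\right) - 26241 = \left(14784 + 4730\right) - 26241 = 19514 - 26241 = -6727$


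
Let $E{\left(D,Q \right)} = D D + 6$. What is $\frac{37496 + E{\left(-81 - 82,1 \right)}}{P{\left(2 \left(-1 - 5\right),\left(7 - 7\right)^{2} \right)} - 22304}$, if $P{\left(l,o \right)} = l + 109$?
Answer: $- \frac{64071}{22207} \approx -2.8852$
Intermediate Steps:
$E{\left(D,Q \right)} = 6 + D^{2}$ ($E{\left(D,Q \right)} = D^{2} + 6 = 6 + D^{2}$)
$P{\left(l,o \right)} = 109 + l$
$\frac{37496 + E{\left(-81 - 82,1 \right)}}{P{\left(2 \left(-1 - 5\right),\left(7 - 7\right)^{2} \right)} - 22304} = \frac{37496 + \left(6 + \left(-81 - 82\right)^{2}\right)}{\left(109 + 2 \left(-1 - 5\right)\right) - 22304} = \frac{37496 + \left(6 + \left(-163\right)^{2}\right)}{\left(109 + 2 \left(-6\right)\right) - 22304} = \frac{37496 + \left(6 + 26569\right)}{\left(109 - 12\right) - 22304} = \frac{37496 + 26575}{97 - 22304} = \frac{64071}{-22207} = 64071 \left(- \frac{1}{22207}\right) = - \frac{64071}{22207}$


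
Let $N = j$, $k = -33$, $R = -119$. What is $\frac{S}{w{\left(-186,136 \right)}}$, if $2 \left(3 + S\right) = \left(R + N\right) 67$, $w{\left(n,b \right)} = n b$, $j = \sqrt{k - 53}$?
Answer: $\frac{7979}{50592} - \frac{67 i \sqrt{86}}{50592} \approx 0.15771 - 0.012281 i$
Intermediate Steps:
$j = i \sqrt{86}$ ($j = \sqrt{-33 - 53} = \sqrt{-86} = i \sqrt{86} \approx 9.2736 i$)
$N = i \sqrt{86} \approx 9.2736 i$
$w{\left(n,b \right)} = b n$
$S = - \frac{7979}{2} + \frac{67 i \sqrt{86}}{2}$ ($S = -3 + \frac{\left(-119 + i \sqrt{86}\right) 67}{2} = -3 + \frac{-7973 + 67 i \sqrt{86}}{2} = -3 - \left(\frac{7973}{2} - \frac{67 i \sqrt{86}}{2}\right) = - \frac{7979}{2} + \frac{67 i \sqrt{86}}{2} \approx -3989.5 + 310.67 i$)
$\frac{S}{w{\left(-186,136 \right)}} = \frac{- \frac{7979}{2} + \frac{67 i \sqrt{86}}{2}}{136 \left(-186\right)} = \frac{- \frac{7979}{2} + \frac{67 i \sqrt{86}}{2}}{-25296} = \left(- \frac{7979}{2} + \frac{67 i \sqrt{86}}{2}\right) \left(- \frac{1}{25296}\right) = \frac{7979}{50592} - \frac{67 i \sqrt{86}}{50592}$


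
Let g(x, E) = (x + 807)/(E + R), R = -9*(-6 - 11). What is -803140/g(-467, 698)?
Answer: -34173607/17 ≈ -2.0102e+6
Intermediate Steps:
R = 153 (R = -9*(-17) = 153)
g(x, E) = (807 + x)/(153 + E) (g(x, E) = (x + 807)/(E + 153) = (807 + x)/(153 + E))
-803140/g(-467, 698) = -803140*(153 + 698)/(807 - 467) = -803140/(340/851) = -803140/((1/851)*340) = -803140/340/851 = -803140*851/340 = -34173607/17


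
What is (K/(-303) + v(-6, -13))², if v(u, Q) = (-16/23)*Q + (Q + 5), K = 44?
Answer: 39187600/48566961 ≈ 0.80688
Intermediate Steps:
v(u, Q) = 5 + 7*Q/23 (v(u, Q) = (-16*1/23)*Q + (5 + Q) = -16*Q/23 + (5 + Q) = 5 + 7*Q/23)
(K/(-303) + v(-6, -13))² = (44/(-303) + (5 + (7/23)*(-13)))² = (44*(-1/303) + (5 - 91/23))² = (-44/303 + 24/23)² = (6260/6969)² = 39187600/48566961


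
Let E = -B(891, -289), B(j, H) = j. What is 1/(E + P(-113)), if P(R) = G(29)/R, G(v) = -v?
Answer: -113/100654 ≈ -0.0011227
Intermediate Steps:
E = -891 (E = -1*891 = -891)
P(R) = -29/R (P(R) = (-1*29)/R = -29/R)
1/(E + P(-113)) = 1/(-891 - 29/(-113)) = 1/(-891 - 29*(-1/113)) = 1/(-891 + 29/113) = 1/(-100654/113) = -113/100654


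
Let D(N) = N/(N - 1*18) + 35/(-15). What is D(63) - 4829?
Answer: -72449/15 ≈ -4829.9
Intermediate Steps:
D(N) = -7/3 + N/(-18 + N) (D(N) = N/(N - 18) + 35*(-1/15) = N/(-18 + N) - 7/3 = -7/3 + N/(-18 + N))
D(63) - 4829 = 2*(63 - 2*63)/(3*(-18 + 63)) - 4829 = (⅔)*(63 - 126)/45 - 4829 = (⅔)*(1/45)*(-63) - 4829 = -14/15 - 4829 = -72449/15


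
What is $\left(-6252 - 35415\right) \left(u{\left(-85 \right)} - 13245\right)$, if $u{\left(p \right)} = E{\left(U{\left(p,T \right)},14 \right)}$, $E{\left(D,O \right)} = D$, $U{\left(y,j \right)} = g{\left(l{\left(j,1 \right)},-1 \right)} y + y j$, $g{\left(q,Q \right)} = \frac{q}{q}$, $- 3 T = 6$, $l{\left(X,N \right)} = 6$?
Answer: $548337720$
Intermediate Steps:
$T = -2$ ($T = \left(- \frac{1}{3}\right) 6 = -2$)
$g{\left(q,Q \right)} = 1$
$U{\left(y,j \right)} = y + j y$ ($U{\left(y,j \right)} = 1 y + y j = y + j y$)
$u{\left(p \right)} = - p$ ($u{\left(p \right)} = p \left(1 - 2\right) = p \left(-1\right) = - p$)
$\left(-6252 - 35415\right) \left(u{\left(-85 \right)} - 13245\right) = \left(-6252 - 35415\right) \left(\left(-1\right) \left(-85\right) - 13245\right) = - 41667 \left(85 - 13245\right) = \left(-41667\right) \left(-13160\right) = 548337720$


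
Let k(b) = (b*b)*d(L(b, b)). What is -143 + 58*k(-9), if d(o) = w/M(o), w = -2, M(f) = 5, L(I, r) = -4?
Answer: -10111/5 ≈ -2022.2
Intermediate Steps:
d(o) = -2/5
k(b) = -2*b**2/5 (k(b) = (b*b)*(-2/5) = b**2*(-2/5) = -2*b**2/5)
-143 + 58*k(-9) = -143 + 58*(-2/5*(-9)**2) = -143 + 58*(-2/5*81) = -143 + 58*(-162/5) = -143 - 9396/5 = -10111/5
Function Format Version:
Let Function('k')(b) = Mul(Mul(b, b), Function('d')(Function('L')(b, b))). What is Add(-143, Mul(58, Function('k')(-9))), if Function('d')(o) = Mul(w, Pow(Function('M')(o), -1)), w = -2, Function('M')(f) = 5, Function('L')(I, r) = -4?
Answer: Rational(-10111, 5) ≈ -2022.2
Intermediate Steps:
Function('d')(o) = Rational(-2, 5) (Function('d')(o) = Mul(-2, Pow(5, -1)) = Mul(-2, Rational(1, 5)) = Rational(-2, 5))
Function('k')(b) = Mul(Rational(-2, 5), Pow(b, 2)) (Function('k')(b) = Mul(Mul(b, b), Rational(-2, 5)) = Mul(Pow(b, 2), Rational(-2, 5)) = Mul(Rational(-2, 5), Pow(b, 2)))
Add(-143, Mul(58, Function('k')(-9))) = Add(-143, Mul(58, Mul(Rational(-2, 5), Pow(-9, 2)))) = Add(-143, Mul(58, Mul(Rational(-2, 5), 81))) = Add(-143, Mul(58, Rational(-162, 5))) = Add(-143, Rational(-9396, 5)) = Rational(-10111, 5)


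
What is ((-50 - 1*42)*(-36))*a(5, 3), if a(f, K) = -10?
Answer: -33120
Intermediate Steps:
((-50 - 1*42)*(-36))*a(5, 3) = ((-50 - 1*42)*(-36))*(-10) = ((-50 - 42)*(-36))*(-10) = -92*(-36)*(-10) = 3312*(-10) = -33120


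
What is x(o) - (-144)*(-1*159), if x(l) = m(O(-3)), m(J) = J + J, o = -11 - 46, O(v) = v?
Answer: -22902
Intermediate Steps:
o = -57
m(J) = 2*J
x(l) = -6 (x(l) = 2*(-3) = -6)
x(o) - (-144)*(-1*159) = -6 - (-144)*(-1*159) = -6 - (-144)*(-159) = -6 - 1*22896 = -6 - 22896 = -22902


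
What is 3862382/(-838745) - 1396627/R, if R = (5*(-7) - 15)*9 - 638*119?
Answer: 876436075011/64056633140 ≈ 13.682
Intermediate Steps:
R = -76372 (R = (-35 - 15)*9 - 75922 = -50*9 - 75922 = -450 - 75922 = -76372)
3862382/(-838745) - 1396627/R = 3862382/(-838745) - 1396627/(-76372) = 3862382*(-1/838745) - 1396627*(-1/76372) = -3862382/838745 + 1396627/76372 = 876436075011/64056633140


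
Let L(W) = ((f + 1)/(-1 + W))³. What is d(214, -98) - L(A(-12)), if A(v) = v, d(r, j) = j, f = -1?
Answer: -98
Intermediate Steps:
L(W) = 0 (L(W) = ((-1 + 1)/(-1 + W))³ = (0/(-1 + W))³ = 0³ = 0)
d(214, -98) - L(A(-12)) = -98 - 1*0 = -98 + 0 = -98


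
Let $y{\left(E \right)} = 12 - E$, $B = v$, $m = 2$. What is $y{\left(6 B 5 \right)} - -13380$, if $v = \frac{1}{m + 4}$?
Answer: $13387$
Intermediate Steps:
$v = \frac{1}{6}$ ($v = \frac{1}{2 + 4} = \frac{1}{6} \approx 0.16667$)
$B = \frac{1}{6} \approx 0.16667$
$y{\left(6 B 5 \right)} - -13380 = \left(12 - 6 \cdot \frac{1}{6} \cdot 5\right) - -13380 = \left(12 - 1 \cdot 5\right) + 13380 = \left(12 - 5\right) + 13380 = 7 + 13380 = 13387$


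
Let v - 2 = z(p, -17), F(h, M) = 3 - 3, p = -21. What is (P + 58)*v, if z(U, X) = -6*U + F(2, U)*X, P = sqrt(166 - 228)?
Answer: 7424 + 128*I*sqrt(62) ≈ 7424.0 + 1007.9*I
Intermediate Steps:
F(h, M) = 0
P = I*sqrt(62) (P = sqrt(-62) = I*sqrt(62) ≈ 7.874*I)
z(U, X) = -6*U (z(U, X) = -6*U + 0*X = -6*U + 0 = -6*U)
v = 128 (v = 2 - 6*(-21) = 2 + 126 = 128)
(P + 58)*v = (I*sqrt(62) + 58)*128 = (58 + I*sqrt(62))*128 = 7424 + 128*I*sqrt(62)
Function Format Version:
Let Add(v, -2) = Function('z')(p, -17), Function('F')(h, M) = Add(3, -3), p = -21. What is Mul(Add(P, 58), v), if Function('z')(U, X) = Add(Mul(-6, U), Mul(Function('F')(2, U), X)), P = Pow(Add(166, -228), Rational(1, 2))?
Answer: Add(7424, Mul(128, I, Pow(62, Rational(1, 2)))) ≈ Add(7424.0, Mul(1007.9, I))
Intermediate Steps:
Function('F')(h, M) = 0
P = Mul(I, Pow(62, Rational(1, 2))) (P = Pow(-62, Rational(1, 2)) = Mul(I, Pow(62, Rational(1, 2))) ≈ Mul(7.8740, I))
Function('z')(U, X) = Mul(-6, U) (Function('z')(U, X) = Add(Mul(-6, U), Mul(0, X)) = Add(Mul(-6, U), 0) = Mul(-6, U))
v = 128 (v = Add(2, Mul(-6, -21)) = Add(2, 126) = 128)
Mul(Add(P, 58), v) = Mul(Add(Mul(I, Pow(62, Rational(1, 2))), 58), 128) = Mul(Add(58, Mul(I, Pow(62, Rational(1, 2)))), 128) = Add(7424, Mul(128, I, Pow(62, Rational(1, 2))))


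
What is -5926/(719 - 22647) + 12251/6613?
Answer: 153914283/72504932 ≈ 2.1228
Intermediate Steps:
-5926/(719 - 22647) + 12251/6613 = -5926/(-21928) + 12251*(1/6613) = -5926*(-1/21928) + 12251/6613 = 2963/10964 + 12251/6613 = 153914283/72504932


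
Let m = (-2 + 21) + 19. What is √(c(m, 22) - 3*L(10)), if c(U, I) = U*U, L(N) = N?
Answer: √1414 ≈ 37.603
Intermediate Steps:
m = 38 (m = 19 + 19 = 38)
c(U, I) = U²
√(c(m, 22) - 3*L(10)) = √(38² - 3*10) = √(1444 - 30) = √1414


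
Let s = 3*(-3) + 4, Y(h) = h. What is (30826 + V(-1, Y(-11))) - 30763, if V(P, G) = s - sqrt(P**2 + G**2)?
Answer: 58 - sqrt(122) ≈ 46.955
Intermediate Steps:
s = -5 (s = -9 + 4 = -5)
V(P, G) = -5 - sqrt(G**2 + P**2) (V(P, G) = -5 - sqrt(P**2 + G**2) = -5 - sqrt(G**2 + P**2))
(30826 + V(-1, Y(-11))) - 30763 = (30826 + (-5 - sqrt((-11)**2 + (-1)**2))) - 30763 = (30826 + (-5 - sqrt(121 + 1))) - 30763 = (30826 + (-5 - sqrt(122))) - 30763 = (30821 - sqrt(122)) - 30763 = 58 - sqrt(122)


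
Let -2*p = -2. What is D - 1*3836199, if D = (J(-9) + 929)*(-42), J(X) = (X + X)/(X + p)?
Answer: -7750623/2 ≈ -3.8753e+6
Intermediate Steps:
p = 1 (p = -1/2*(-2) = 1)
J(X) = 2*X/(1 + X) (J(X) = (X + X)/(X + 1) = (2*X)/(1 + X) = 2*X/(1 + X))
D = -78225/2 (D = (2*(-9)/(1 - 9) + 929)*(-42) = (2*(-9)/(-8) + 929)*(-42) = (2*(-9)*(-1/8) + 929)*(-42) = (9/4 + 929)*(-42) = (3725/4)*(-42) = -78225/2 ≈ -39113.)
D - 1*3836199 = -78225/2 - 1*3836199 = -78225/2 - 3836199 = -7750623/2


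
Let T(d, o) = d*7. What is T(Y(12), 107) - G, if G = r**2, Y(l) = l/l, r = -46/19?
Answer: 411/361 ≈ 1.1385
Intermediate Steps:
r = -46/19 (r = -46*1/19 = -46/19 ≈ -2.4211)
Y(l) = 1
G = 2116/361 (G = (-46/19)**2 = 2116/361 ≈ 5.8615)
T(d, o) = 7*d
T(Y(12), 107) - G = 7*1 - 1*2116/361 = 7 - 2116/361 = 411/361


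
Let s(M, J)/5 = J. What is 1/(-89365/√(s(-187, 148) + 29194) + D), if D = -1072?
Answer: -32089248/26413570631 + 268095*√3326/26413570631 ≈ -0.00062952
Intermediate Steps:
s(M, J) = 5*J
1/(-89365/√(s(-187, 148) + 29194) + D) = 1/(-89365/√(5*148 + 29194) - 1072) = 1/(-89365/√(740 + 29194) - 1072) = 1/(-89365*√3326/9978 - 1072) = 1/(-1072 - 89365*√3326/9978)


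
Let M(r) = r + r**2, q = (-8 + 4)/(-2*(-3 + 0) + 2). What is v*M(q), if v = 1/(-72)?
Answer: 1/288 ≈ 0.0034722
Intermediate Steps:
v = -1/72 ≈ -0.013889
q = -1/2 (q = -4/(-2*(-3) + 2) = -4/(6 + 2) = -4/8 = -4*1/8 = -1/2 ≈ -0.50000)
v*M(q) = -(-1)*(1 - 1/2)/144 = -(-1)/(144*2) = -1/72*(-1/4) = 1/288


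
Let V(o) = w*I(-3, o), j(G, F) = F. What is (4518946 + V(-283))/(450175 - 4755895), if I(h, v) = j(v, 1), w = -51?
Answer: -903779/861144 ≈ -1.0495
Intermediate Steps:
I(h, v) = 1
V(o) = -51 (V(o) = -51*1 = -51)
(4518946 + V(-283))/(450175 - 4755895) = (4518946 - 51)/(450175 - 4755895) = 4518895/(-4305720) = 4518895*(-1/4305720) = -903779/861144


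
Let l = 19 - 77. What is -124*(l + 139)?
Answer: -10044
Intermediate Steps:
l = -58
-124*(l + 139) = -124*(-58 + 139) = -124*81 = -10044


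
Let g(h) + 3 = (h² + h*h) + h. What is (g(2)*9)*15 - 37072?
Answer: -36127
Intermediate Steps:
g(h) = -3 + h + 2*h² (g(h) = -3 + ((h² + h*h) + h) = -3 + ((h² + h²) + h) = -3 + (2*h² + h) = -3 + (h + 2*h²) = -3 + h + 2*h²)
(g(2)*9)*15 - 37072 = ((-3 + 2 + 2*2²)*9)*15 - 37072 = ((-3 + 2 + 2*4)*9)*15 - 37072 = ((-3 + 2 + 8)*9)*15 - 37072 = (7*9)*15 - 37072 = 63*15 - 37072 = 945 - 37072 = -36127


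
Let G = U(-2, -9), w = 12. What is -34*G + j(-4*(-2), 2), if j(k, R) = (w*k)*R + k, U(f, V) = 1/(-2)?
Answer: 217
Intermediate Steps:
U(f, V) = -1/2
G = -1/2 ≈ -0.50000
j(k, R) = k + 12*R*k (j(k, R) = (12*k)*R + k = 12*R*k + k = k + 12*R*k)
-34*G + j(-4*(-2), 2) = -34*(-1/2) + (-4*(-2))*(1 + 12*2) = 17 + 8*(1 + 24) = 17 + 8*25 = 17 + 200 = 217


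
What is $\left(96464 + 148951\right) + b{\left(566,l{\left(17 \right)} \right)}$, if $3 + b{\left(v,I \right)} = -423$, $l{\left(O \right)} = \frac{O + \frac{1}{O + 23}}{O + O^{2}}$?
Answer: $244989$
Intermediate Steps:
$l{\left(O \right)} = \frac{O + \frac{1}{23 + O}}{O + O^{2}}$
$b{\left(v,I \right)} = -426$ ($b{\left(v,I \right)} = -3 - 423 = -426$)
$\left(96464 + 148951\right) + b{\left(566,l{\left(17 \right)} \right)} = \left(96464 + 148951\right) - 426 = 245415 - 426 = 244989$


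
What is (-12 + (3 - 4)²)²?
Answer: 121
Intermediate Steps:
(-12 + (3 - 4)²)² = (-12 + (-1)²)² = (-12 + 1)² = (-11)² = 121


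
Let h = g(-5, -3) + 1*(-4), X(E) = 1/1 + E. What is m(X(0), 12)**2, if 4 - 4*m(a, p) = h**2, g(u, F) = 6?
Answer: 0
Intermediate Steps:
X(E) = 1 + E
h = 2 (h = 6 + 1*(-4) = 6 - 4 = 2)
m(a, p) = 0 (m(a, p) = 1 - 1/4*2**2 = 1 - 1/4*4 = 1 - 1 = 0)
m(X(0), 12)**2 = 0**2 = 0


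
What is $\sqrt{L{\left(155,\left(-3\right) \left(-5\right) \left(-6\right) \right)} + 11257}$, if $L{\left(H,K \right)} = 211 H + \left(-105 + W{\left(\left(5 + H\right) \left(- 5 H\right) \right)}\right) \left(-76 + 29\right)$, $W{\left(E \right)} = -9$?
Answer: $6 \sqrt{1370} \approx 222.08$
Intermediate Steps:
$L{\left(H,K \right)} = 5358 + 211 H$ ($L{\left(H,K \right)} = 211 H + \left(-105 - 9\right) \left(-76 + 29\right) = 211 H - -5358 = 211 H + 5358 = 5358 + 211 H$)
$\sqrt{L{\left(155,\left(-3\right) \left(-5\right) \left(-6\right) \right)} + 11257} = \sqrt{\left(5358 + 211 \cdot 155\right) + 11257} = \sqrt{\left(5358 + 32705\right) + 11257} = \sqrt{38063 + 11257} = \sqrt{49320} = 6 \sqrt{1370}$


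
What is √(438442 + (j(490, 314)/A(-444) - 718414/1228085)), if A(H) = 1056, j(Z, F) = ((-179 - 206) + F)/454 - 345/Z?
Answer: √116365454946901972292638603710/515176745160 ≈ 662.15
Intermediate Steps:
j(Z, F) = -385/454 - 345/Z + F/454 (j(Z, F) = (-385 + F)*(1/454) - 345/Z = (-385/454 + F/454) - 345/Z = -385/454 - 345/Z + F/454)
√(438442 + (j(490, 314)/A(-444) - 718414/1228085)) = √(438442 + (((1/454)*(-156630 + 490*(-385 + 314))/490)/1056 - 718414/1228085)) = √(438442 + (((1/454)*(1/490)*(-156630 + 490*(-71)))*(1/1056) - 718414*1/1228085)) = √(438442 + (((1/454)*(1/490)*(-156630 - 34790))*(1/1056) - 718414/1228085)) = √(438442 + (((1/454)*(1/490)*(-191420))*(1/1056) - 718414/1228085)) = √(438442 + (-9571/11123*1/1056 - 718414/1228085)) = √(438442 + (-9571/11745888 - 718414/1228085)) = √(438442 - 8450164383167/14424948864480) = √(6324494979875956993/14424948864480) = √116365454946901972292638603710/515176745160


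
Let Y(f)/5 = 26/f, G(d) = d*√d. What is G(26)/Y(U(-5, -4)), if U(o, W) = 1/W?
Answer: -√26/20 ≈ -0.25495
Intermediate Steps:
G(d) = d^(3/2)
Y(f) = 130/f (Y(f) = 5*(26/f) = 130/f)
G(26)/Y(U(-5, -4)) = 26^(3/2)/((130/(1/(-4)))) = (26*√26)/((130/(-¼))) = (26*√26)/((130*(-4))) = (26*√26)/(-520) = (26*√26)*(-1/520) = -√26/20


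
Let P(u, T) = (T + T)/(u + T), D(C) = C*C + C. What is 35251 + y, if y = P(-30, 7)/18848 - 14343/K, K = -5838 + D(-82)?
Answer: 511669485087/14522384 ≈ 35233.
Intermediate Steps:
D(C) = C + C**2 (D(C) = C**2 + C = C + C**2)
P(u, T) = 2*T/(T + u) (P(u, T) = (2*T)/(T + u) = 2*T/(T + u))
K = 804 (K = -5838 - 82*(1 - 82) = -5838 - 82*(-81) = -5838 + 6642 = 804)
y = -259073297/14522384 (y = (2*7/(7 - 30))/18848 - 14343/804 = (2*7/(-23))*(1/18848) - 14343*1/804 = (2*7*(-1/23))*(1/18848) - 4781/268 = -14/23*1/18848 - 4781/268 = -7/216752 - 4781/268 = -259073297/14522384 ≈ -17.840)
35251 + y = 35251 - 259073297/14522384 = 511669485087/14522384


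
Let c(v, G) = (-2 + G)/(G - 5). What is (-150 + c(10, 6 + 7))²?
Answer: 1413721/64 ≈ 22089.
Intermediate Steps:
c(v, G) = (-2 + G)/(-5 + G)
(-150 + c(10, 6 + 7))² = (-150 + (-2 + (6 + 7))/(-5 + (6 + 7)))² = (-150 + (-2 + 13)/(-5 + 13))² = (-150 + 11/8)² = (-1189/8)² = 1413721/64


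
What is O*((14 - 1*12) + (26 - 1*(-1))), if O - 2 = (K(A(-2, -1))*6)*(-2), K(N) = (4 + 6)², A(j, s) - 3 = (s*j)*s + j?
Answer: -34742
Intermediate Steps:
A(j, s) = 3 + j + j*s² (A(j, s) = 3 + ((s*j)*s + j) = 3 + ((j*s)*s + j) = 3 + (j*s² + j) = 3 + (j + j*s²) = 3 + j + j*s²)
K(N) = 100 (K(N) = 10² = 100)
O = -1198 (O = 2 + (100*6)*(-2) = 2 + 600*(-2) = 2 - 1200 = -1198)
O*((14 - 1*12) + (26 - 1*(-1))) = -1198*((14 - 1*12) + (26 - 1*(-1))) = -1198*((14 - 12) + (26 + 1)) = -1198*(2 + 27) = -1198*29 = -34742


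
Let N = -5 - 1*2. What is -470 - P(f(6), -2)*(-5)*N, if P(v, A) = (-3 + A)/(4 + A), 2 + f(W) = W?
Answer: -765/2 ≈ -382.50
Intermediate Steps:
N = -7 (N = -5 - 2 = -7)
f(W) = -2 + W
P(v, A) = (-3 + A)/(4 + A)
-470 - P(f(6), -2)*(-5)*N = -470 - ((-3 - 2)/(4 - 2))*(-5)*(-7) = -470 - (-5/2)*(-5)*(-7) = -470 - ((½)*(-5))*(-5)*(-7) = -470 - (-5/2*(-5))*(-7) = -470 - 25*(-7)/2 = -470 - 1*(-175/2) = -470 + 175/2 = -765/2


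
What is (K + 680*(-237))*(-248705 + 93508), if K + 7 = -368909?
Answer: 82266204972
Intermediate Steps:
K = -368916 (K = -7 - 368909 = -368916)
(K + 680*(-237))*(-248705 + 93508) = (-368916 + 680*(-237))*(-248705 + 93508) = (-368916 - 161160)*(-155197) = -530076*(-155197) = 82266204972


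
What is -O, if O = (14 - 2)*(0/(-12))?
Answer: 0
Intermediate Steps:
O = 0 (O = 12*(0*(-1/12)) = 12*0 = 0)
-O = -1*0 = 0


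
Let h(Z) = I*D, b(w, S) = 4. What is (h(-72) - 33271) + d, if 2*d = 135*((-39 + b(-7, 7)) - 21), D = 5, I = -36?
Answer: -37231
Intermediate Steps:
h(Z) = -180 (h(Z) = -36*5 = -180)
d = -3780 (d = (135*((-39 + 4) - 21))/2 = (135*(-35 - 21))/2 = (135*(-56))/2 = (½)*(-7560) = -3780)
(h(-72) - 33271) + d = (-180 - 33271) - 3780 = -33451 - 3780 = -37231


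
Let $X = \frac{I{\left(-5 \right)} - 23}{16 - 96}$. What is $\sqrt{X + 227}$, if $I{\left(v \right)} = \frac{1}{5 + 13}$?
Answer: $\frac{\sqrt{3272930}}{120} \approx 15.076$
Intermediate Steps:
$I{\left(v \right)} = \frac{1}{18}$
$X = \frac{413}{1440}$ ($X = \frac{\frac{1}{18} - 23}{16 - 96} = - \frac{413}{18 \left(-80\right)} = \left(- \frac{413}{18}\right) \left(- \frac{1}{80}\right) = \frac{413}{1440} \approx 0.28681$)
$\sqrt{X + 227} = \sqrt{\frac{413}{1440} + 227} = \sqrt{\frac{327293}{1440}} = \frac{\sqrt{3272930}}{120}$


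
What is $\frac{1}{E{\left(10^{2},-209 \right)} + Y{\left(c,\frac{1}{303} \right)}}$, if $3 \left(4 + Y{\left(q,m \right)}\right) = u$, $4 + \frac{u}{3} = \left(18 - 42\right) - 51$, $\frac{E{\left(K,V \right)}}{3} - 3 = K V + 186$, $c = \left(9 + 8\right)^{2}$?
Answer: $- \frac{1}{62216} \approx -1.6073 \cdot 10^{-5}$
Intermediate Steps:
$c = 289$ ($c = 17^{2} = 289$)
$E{\left(K,V \right)} = 567 + 3 K V$ ($E{\left(K,V \right)} = 9 + 3 \left(K V + 186\right) = 9 + 3 \left(186 + K V\right) = 9 + \left(558 + 3 K V\right) = 567 + 3 K V$)
$u = -237$ ($u = -12 + 3 \left(\left(18 - 42\right) - 51\right) = -12 + 3 \left(-24 - 51\right) = -12 + 3 \left(-75\right) = -12 - 225 = -237$)
$Y{\left(q,m \right)} = -83$ ($Y{\left(q,m \right)} = -4 + \frac{1}{3} \left(-237\right) = -4 - 79 = -83$)
$\frac{1}{E{\left(10^{2},-209 \right)} + Y{\left(c,\frac{1}{303} \right)}} = \frac{1}{\left(567 + 3 \cdot 10^{2} \left(-209\right)\right) - 83} = \frac{1}{\left(567 + 3 \cdot 100 \left(-209\right)\right) - 83} = \frac{1}{\left(567 - 62700\right) - 83} = \frac{1}{-62133 - 83} = \frac{1}{-62216} = - \frac{1}{62216}$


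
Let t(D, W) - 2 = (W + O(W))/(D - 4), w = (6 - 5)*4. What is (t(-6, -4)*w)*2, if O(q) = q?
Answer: 112/5 ≈ 22.400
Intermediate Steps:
w = 4 (w = 1*4 = 4)
t(D, W) = 2 + 2*W/(-4 + D) (t(D, W) = 2 + (W + W)/(D - 4) = 2 + (2*W)/(-4 + D) = 2 + 2*W/(-4 + D))
(t(-6, -4)*w)*2 = ((2*(-4 - 6 - 4)/(-4 - 6))*4)*2 = ((2*(-14)/(-10))*4)*2 = ((2*(-⅒)*(-14))*4)*2 = ((14/5)*4)*2 = (56/5)*2 = 112/5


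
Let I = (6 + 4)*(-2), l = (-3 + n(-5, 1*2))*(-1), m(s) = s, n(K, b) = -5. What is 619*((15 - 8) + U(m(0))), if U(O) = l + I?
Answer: -3095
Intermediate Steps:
l = 8 (l = (-3 - 5)*(-1) = -8*(-1) = 8)
I = -20 (I = 10*(-2) = -20)
U(O) = -12 (U(O) = 8 - 20 = -12)
619*((15 - 8) + U(m(0))) = 619*((15 - 8) - 12) = 619*(7 - 12) = 619*(-5) = -3095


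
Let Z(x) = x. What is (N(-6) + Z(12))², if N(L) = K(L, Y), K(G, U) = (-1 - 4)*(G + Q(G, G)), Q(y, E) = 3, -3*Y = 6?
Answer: 729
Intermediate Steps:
Y = -2 (Y = -⅓*6 = -2)
K(G, U) = -15 - 5*G (K(G, U) = (-1 - 4)*(G + 3) = -5*(3 + G) = -15 - 5*G)
N(L) = -15 - 5*L
(N(-6) + Z(12))² = ((-15 - 5*(-6)) + 12)² = ((-15 + 30) + 12)² = (15 + 12)² = 27² = 729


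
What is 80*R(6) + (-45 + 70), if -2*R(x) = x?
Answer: -215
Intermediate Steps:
R(x) = -x/2
80*R(6) + (-45 + 70) = 80*(-1/2*6) + (-45 + 70) = 80*(-3) + 25 = -240 + 25 = -215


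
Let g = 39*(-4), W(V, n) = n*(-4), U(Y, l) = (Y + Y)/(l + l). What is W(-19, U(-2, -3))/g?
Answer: 2/117 ≈ 0.017094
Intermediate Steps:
U(Y, l) = Y/l (U(Y, l) = (2*Y)/((2*l)) = (2*Y)*(1/(2*l)) = Y/l)
W(V, n) = -4*n
g = -156
W(-19, U(-2, -3))/g = -(-8)/(-3)/(-156) = -(-8)*(-1)/3*(-1/156) = -4*⅔*(-1/156) = -8/3*(-1/156) = 2/117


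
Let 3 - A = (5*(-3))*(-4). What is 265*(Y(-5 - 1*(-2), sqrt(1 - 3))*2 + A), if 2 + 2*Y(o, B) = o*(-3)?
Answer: -13250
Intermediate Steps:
A = -57 (A = 3 - 5*(-3)*(-4) = 3 - (-15)*(-4) = 3 - 1*60 = 3 - 60 = -57)
Y(o, B) = -1 - 3*o/2 (Y(o, B) = -1 + (o*(-3))/2 = -1 + (-3*o)/2 = -1 - 3*o/2)
265*(Y(-5 - 1*(-2), sqrt(1 - 3))*2 + A) = 265*((-1 - 3*(-5 - 1*(-2))/2)*2 - 57) = 265*((-1 - 3*(-5 + 2)/2)*2 - 57) = 265*((-1 - 3/2*(-3))*2 - 57) = 265*((-1 + 9/2)*2 - 57) = 265*((7/2)*2 - 57) = 265*(7 - 57) = 265*(-50) = -13250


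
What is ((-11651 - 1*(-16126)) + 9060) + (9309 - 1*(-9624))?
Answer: 32468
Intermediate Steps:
((-11651 - 1*(-16126)) + 9060) + (9309 - 1*(-9624)) = ((-11651 + 16126) + 9060) + (9309 + 9624) = (4475 + 9060) + 18933 = 13535 + 18933 = 32468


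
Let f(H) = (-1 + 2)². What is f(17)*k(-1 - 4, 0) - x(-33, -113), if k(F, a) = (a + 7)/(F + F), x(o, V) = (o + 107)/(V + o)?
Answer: -141/730 ≈ -0.19315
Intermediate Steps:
x(o, V) = (107 + o)/(V + o)
f(H) = 1 (f(H) = 1² = 1)
k(F, a) = (7 + a)/(2*F) (k(F, a) = (7 + a)/((2*F)) = (7 + a)*(1/(2*F)) = (7 + a)/(2*F))
f(17)*k(-1 - 4, 0) - x(-33, -113) = 1*((7 + 0)/(2*(-1 - 4))) - (107 - 33)/(-113 - 33) = 1*((½)*7/(-5)) - 74/(-146) = 1*((½)*(-⅕)*7) - (-1)*74/146 = 1*(-7/10) - 1*(-37/73) = -7/10 + 37/73 = -141/730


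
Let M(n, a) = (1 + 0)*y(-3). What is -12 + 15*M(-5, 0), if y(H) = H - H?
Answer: -12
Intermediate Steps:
y(H) = 0
M(n, a) = 0 (M(n, a) = (1 + 0)*0 = 1*0 = 0)
-12 + 15*M(-5, 0) = -12 + 15*0 = -12 + 0 = -12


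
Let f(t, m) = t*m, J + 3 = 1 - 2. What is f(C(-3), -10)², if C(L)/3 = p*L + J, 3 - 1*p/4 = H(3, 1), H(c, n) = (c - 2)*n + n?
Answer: 230400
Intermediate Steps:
H(c, n) = n + n*(-2 + c) (H(c, n) = (-2 + c)*n + n = n*(-2 + c) + n = n + n*(-2 + c))
p = 4 (p = 12 - 4*(-1 + 3) = 12 - 4*2 = 12 - 8 = 4)
J = -4 (J = -3 + (1 - 2) = -3 - 1 = -4)
C(L) = -12 + 12*L (C(L) = 3*(4*L - 4) = 3*(-4 + 4*L) = -12 + 12*L)
f(t, m) = m*t
f(C(-3), -10)² = (-10*(-12 + 12*(-3)))² = (-10*(-12 - 36))² = (-10*(-48))² = 480² = 230400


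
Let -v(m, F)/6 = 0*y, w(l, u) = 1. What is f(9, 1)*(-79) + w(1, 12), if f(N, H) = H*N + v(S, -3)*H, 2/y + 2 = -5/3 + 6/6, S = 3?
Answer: -710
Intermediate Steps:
y = -3/4 (y = 2/(-2 + (-5/3 + 6/6)) = 2/(-2 + (-5*1/3 + 6*(1/6))) = 2/(-2 + (-5/3 + 1)) = 2/(-2 - 2/3) = 2/(-8/3) = 2*(-3/8) = -3/4 ≈ -0.75000)
v(m, F) = 0 (v(m, F) = -0*(-3)/4 = -6*0 = 0)
f(N, H) = H*N (f(N, H) = H*N + 0*H = H*N + 0 = H*N)
f(9, 1)*(-79) + w(1, 12) = (1*9)*(-79) + 1 = 9*(-79) + 1 = -711 + 1 = -710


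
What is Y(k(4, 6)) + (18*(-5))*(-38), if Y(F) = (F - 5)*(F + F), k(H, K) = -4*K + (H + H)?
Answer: 4092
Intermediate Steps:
k(H, K) = -4*K + 2*H
Y(F) = 2*F*(-5 + F) (Y(F) = (-5 + F)*(2*F) = 2*F*(-5 + F))
Y(k(4, 6)) + (18*(-5))*(-38) = 2*(-4*6 + 2*4)*(-5 + (-4*6 + 2*4)) + (18*(-5))*(-38) = 2*(-24 + 8)*(-5 + (-24 + 8)) - 90*(-38) = 2*(-16)*(-5 - 16) + 3420 = 2*(-16)*(-21) + 3420 = 672 + 3420 = 4092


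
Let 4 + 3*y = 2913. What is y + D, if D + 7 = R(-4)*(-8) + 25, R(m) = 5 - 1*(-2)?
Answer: 2795/3 ≈ 931.67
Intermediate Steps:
y = 2909/3 (y = -4/3 + (⅓)*2913 = -4/3 + 971 = 2909/3 ≈ 969.67)
R(m) = 7 (R(m) = 5 + 2 = 7)
D = -38 (D = -7 + (7*(-8) + 25) = -7 + (-56 + 25) = -7 - 31 = -38)
y + D = 2909/3 - 38 = 2795/3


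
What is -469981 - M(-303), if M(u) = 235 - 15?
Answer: -470201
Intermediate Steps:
M(u) = 220
-469981 - M(-303) = -469981 - 1*220 = -469981 - 220 = -470201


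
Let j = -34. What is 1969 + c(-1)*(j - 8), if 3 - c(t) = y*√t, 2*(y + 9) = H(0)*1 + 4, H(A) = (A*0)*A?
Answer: 1843 - 294*I ≈ 1843.0 - 294.0*I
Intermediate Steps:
H(A) = 0 (H(A) = 0*A = 0)
y = -7 (y = -9 + (0*1 + 4)/2 = -9 + (0 + 4)/2 = -9 + (½)*4 = -9 + 2 = -7)
c(t) = 3 + 7*√t (c(t) = 3 - (-7)*√t = 3 + 7*√t)
1969 + c(-1)*(j - 8) = 1969 + (3 + 7*√(-1))*(-34 - 8) = 1969 + (3 + 7*I)*(-42) = 1969 + (-126 - 294*I) = 1843 - 294*I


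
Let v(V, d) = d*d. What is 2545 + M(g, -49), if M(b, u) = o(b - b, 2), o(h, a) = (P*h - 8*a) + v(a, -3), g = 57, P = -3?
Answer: 2538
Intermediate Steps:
v(V, d) = d²
o(h, a) = 9 - 8*a - 3*h (o(h, a) = (-3*h - 8*a) + (-3)² = (-8*a - 3*h) + 9 = 9 - 8*a - 3*h)
M(b, u) = -7 (M(b, u) = 9 - 8*2 - 3*(b - b) = 9 - 16 - 3*0 = 9 - 16 + 0 = -7)
2545 + M(g, -49) = 2545 - 7 = 2538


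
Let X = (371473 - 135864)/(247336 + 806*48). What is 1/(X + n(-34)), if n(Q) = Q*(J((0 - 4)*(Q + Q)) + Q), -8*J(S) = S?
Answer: 286024/661523097 ≈ 0.00043237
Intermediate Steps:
J(S) = -S/8
n(Q) = 2*Q**2 (n(Q) = Q*(-(0 - 4)*(Q + Q)/8 + Q) = Q*(-(-1)*2*Q/2 + Q) = Q*(-(-1)*Q + Q) = Q*(Q + Q) = Q*(2*Q) = 2*Q**2)
X = 235609/286024 (X = 235609/(247336 + 38688) = 235609/286024 ≈ 0.82374)
1/(X + n(-34)) = 1/(235609/286024 + 2*(-34)**2) = 1/(235609/286024 + 2*1156) = 1/(235609/286024 + 2312) = 1/(661523097/286024) = 286024/661523097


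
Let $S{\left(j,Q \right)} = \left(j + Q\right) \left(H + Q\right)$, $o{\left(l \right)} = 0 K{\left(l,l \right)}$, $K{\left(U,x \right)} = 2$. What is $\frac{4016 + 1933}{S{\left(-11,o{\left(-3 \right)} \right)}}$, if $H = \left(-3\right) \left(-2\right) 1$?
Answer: $- \frac{1983}{22} \approx -90.136$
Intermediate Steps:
$H = 6$ ($H = 6 \cdot 1 = 6$)
$o{\left(l \right)} = 0$ ($o{\left(l \right)} = 0 \cdot 2 = 0$)
$S{\left(j,Q \right)} = \left(6 + Q\right) \left(Q + j\right)$ ($S{\left(j,Q \right)} = \left(j + Q\right) \left(6 + Q\right) = \left(Q + j\right) \left(6 + Q\right) = \left(6 + Q\right) \left(Q + j\right)$)
$\frac{4016 + 1933}{S{\left(-11,o{\left(-3 \right)} \right)}} = \frac{4016 + 1933}{0^{2} + 6 \cdot 0 + 6 \left(-11\right) + 0 \left(-11\right)} = \frac{5949}{0 + 0 - 66 + 0} = \frac{5949}{-66} = 5949 \left(- \frac{1}{66}\right) = - \frac{1983}{22}$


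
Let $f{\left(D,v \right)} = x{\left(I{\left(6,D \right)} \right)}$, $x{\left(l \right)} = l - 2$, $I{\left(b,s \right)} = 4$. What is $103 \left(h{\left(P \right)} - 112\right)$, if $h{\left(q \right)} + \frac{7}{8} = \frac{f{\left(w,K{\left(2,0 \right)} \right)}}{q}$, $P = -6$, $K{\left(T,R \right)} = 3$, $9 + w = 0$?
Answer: $- \frac{279851}{24} \approx -11660.0$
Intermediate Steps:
$w = -9$ ($w = -9 + 0 = -9$)
$x{\left(l \right)} = -2 + l$
$f{\left(D,v \right)} = 2$ ($f{\left(D,v \right)} = -2 + 4 = 2$)
$h{\left(q \right)} = - \frac{7}{8} + \frac{2}{q}$
$103 \left(h{\left(P \right)} - 112\right) = 103 \left(\left(- \frac{7}{8} + \frac{2}{-6}\right) - 112\right) = 103 \left(\left(- \frac{7}{8} + 2 \left(- \frac{1}{6}\right)\right) - 112\right) = 103 \left(\left(- \frac{7}{8} - \frac{1}{3}\right) - 112\right) = 103 \left(- \frac{29}{24} - 112\right) = 103 \left(- \frac{2717}{24}\right) = - \frac{279851}{24}$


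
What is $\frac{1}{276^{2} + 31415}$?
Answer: $\frac{1}{107591} \approx 9.2945 \cdot 10^{-6}$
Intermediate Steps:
$\frac{1}{276^{2} + 31415} = \frac{1}{76176 + 31415} = \frac{1}{107591}$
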